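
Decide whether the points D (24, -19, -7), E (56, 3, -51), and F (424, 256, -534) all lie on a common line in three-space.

No

DE = (32, 22, -44), DF = (400, 275, -527).
DE × DF = (506, -736, 0).
The cross product is nonzero, so the points do not lie on one line.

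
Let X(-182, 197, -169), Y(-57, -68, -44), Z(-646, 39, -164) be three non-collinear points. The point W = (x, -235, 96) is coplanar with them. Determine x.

496

A normal to the plane is n = XY × XZ = (18425, -58625, -142710).
W lies in the plane iff n · XW = 0.
This gives (18425)x + (-9138800) = 0, so x = 496.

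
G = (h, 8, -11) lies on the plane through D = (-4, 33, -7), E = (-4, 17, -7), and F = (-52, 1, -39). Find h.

A normal to the plane is n = DE × DF = (512, 0, -768).
G lies in the plane iff n · DG = 0.
This gives (512)h + (5120) = 0, so h = -10.

-10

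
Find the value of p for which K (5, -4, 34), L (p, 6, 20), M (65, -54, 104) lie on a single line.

Collinearity requires KL × KM = 0; each component is linear in p.
The y-component gives (-70)p + (-490) = 0, so p = -7.
The remaining components then also vanish.

-7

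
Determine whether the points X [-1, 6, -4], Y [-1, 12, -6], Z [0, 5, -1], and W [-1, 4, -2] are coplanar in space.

No

With X as base: XY = (0, 6, -2), XZ = (1, -1, 3), XW = (0, -2, 2).
XZ × XW = (4, -2, -2).
XY · (XZ × XW) = -8.
Since -8 ≠ 0, the four points are not coplanar.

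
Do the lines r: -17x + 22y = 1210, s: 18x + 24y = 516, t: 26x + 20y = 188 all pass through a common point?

Intersecting r and s: solving the 2×2 system gives (x, y) = (-22, 38).
Substitute into t: (26)(-22) + (20)(38) = 188.
This equals 188, so (-22, 38) lies on all three lines and they are concurrent.

Yes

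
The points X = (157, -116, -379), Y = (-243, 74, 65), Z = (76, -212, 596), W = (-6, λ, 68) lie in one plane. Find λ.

Coplanarity ⇔ det[XY; XZ; XW] = 0.
Expanding, this is linear in λ: (354036)λ + (27968844) = 0.
So λ = -79.

-79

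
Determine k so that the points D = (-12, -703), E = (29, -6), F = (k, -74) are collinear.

Collinearity: (F − D) must be parallel to (E − D) = (41, 697).
Cross-multiplying the components: (k − (-12))·(697) = (629)·(41).
Solving gives k = 25.

25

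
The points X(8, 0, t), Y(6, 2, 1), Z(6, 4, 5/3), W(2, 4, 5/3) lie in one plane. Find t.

Coplanarity ⇔ det[XY; XZ; XW] = 0.
Expanding, this is linear in t: (-8)t + (8/3) = 0.
So t = 1/3.

1/3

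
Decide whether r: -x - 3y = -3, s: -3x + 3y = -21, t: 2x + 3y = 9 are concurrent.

Yes

Intersecting r and s: solving the 2×2 system gives (x, y) = (6, -1).
Substitute into t: (2)(6) + (3)(-1) = 9.
This equals 9, so (6, -1) lies on all three lines and they are concurrent.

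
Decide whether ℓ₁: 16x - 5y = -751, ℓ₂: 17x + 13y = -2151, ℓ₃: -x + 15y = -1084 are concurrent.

No

Intersecting ℓ₁ and ℓ₂: solving the 2×2 system gives (x, y) = (-20518/293, -21649/293).
Substitute into ℓ₃: (-1)(-20518/293) + (15)(-21649/293) = -304217/293.
But ℓ₃ requires -1084 ≠ -304217/293, so the three lines have no common point.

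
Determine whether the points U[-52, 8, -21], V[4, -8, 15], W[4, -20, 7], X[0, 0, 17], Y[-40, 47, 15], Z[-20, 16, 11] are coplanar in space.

Yes

The plane through U, V, W has normal n = UV × UW = (560, 448, -672) and equation n·P = -11424.
Checking the remaining points: n·X = -11424, n·Y = -11424, n·Z = -11424.
All equal -11424, so all 6 points lie in one plane.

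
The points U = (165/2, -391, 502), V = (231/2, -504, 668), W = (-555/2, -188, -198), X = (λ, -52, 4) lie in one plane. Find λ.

The points are coplanar iff UV · (UW × UX) = 0.
Expanding, this is linear in λ: (45402)λ + (749133) = 0.
So λ = -33/2.

-33/2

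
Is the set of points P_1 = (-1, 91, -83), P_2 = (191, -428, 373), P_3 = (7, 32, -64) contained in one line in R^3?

P_1P_2 = (192, -519, 456), P_1P_3 = (8, -59, 19).
P_1P_2 × P_1P_3 = (17043, 0, -7176).
The cross product is nonzero, so the points do not lie on one line.

No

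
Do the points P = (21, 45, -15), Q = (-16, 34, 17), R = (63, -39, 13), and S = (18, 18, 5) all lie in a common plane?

Yes

The four points are coplanar iff the 3×3 determinant with rows PQ, PR, PS is zero.
Rows: (-37, -11, 32), (42, -84, 28), (-3, -27, 20).
Expanding along the first row: (-37)(-924) − (-11)(924) + (32)(-1386) = 0.
Zero determinant ⇒ coplanar.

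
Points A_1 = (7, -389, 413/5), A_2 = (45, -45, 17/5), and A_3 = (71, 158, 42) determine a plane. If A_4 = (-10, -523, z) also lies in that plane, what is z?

Coplanarity requires A_1A_2 · (A_1A_3 × A_1A_4) = 0.
A_1A_2 = (38, 344, -396/5), A_1A_3 = (64, 547, -203/5); the triple product is linear in z with coefficient -1230 and constant term 75030.
Setting it to zero: z = 61.

61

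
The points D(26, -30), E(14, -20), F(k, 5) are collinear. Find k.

The three points are collinear iff det[DE; DF] = 0.
This determinant is linear in k: (-10)k + (-160) = 0, so k = -16.

-16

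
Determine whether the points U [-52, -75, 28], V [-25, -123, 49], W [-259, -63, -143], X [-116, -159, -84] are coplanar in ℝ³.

The four points are coplanar iff the 3×3 determinant with rows UV, UW, UX is zero.
Rows: (27, -48, 21), (-207, 12, -171), (-64, -84, -112).
Expanding along the first row: (27)(-15708) − (-48)(12240) + (21)(18156) = 544680.
Nonzero ⇒ not coplanar.

No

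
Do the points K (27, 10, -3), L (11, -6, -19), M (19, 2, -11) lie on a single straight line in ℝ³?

Yes

KL = (-16, -16, -16), KM = (-8, -8, -8).
KL × KM = (0, 0, 0).
The cross product vanishes, so the three points are collinear.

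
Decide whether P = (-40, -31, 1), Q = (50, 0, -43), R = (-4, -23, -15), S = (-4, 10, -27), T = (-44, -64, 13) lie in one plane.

The plane through P, Q, R has normal n = PQ × PR = (-144, -144, -396) and equation n·X = 9828.
Checking the remaining points: n·S = 9828, n·T = 10404.
Since n·T = 10404 ≠ 9828, T is off the plane and the points are not all coplanar.

No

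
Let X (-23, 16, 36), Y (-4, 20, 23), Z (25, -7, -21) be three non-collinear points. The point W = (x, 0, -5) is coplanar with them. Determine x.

12

Coplanarity requires XY · (XZ × XW) = 0.
XY = (19, 4, -13), XZ = (48, -23, -57); the triple product is linear in x with coefficient -527 and constant term 6324.
Setting it to zero: x = 12.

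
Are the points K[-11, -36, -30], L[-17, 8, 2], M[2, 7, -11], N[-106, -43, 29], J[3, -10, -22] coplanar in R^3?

The plane through K, L, M has normal n = KL × KM = (-540, 530, -830) and equation n·P = 11760.
Checking the remaining points: n·N = 10380, n·J = 11340.
Since n·N = 10380 ≠ 11760, N is off the plane and the points are not all coplanar.

No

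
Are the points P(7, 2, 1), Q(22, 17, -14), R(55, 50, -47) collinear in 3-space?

Yes

PQ = (15, 15, -15), PR = (48, 48, -48).
PQ × PR = (0, 0, 0).
The cross product vanishes, so the three points are collinear.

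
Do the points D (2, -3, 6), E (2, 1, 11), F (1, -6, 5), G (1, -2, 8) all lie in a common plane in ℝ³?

No

The four points are coplanar iff the 3×3 determinant with rows DE, DF, DG is zero.
Rows: (0, 4, 5), (-1, -3, -1), (-1, 1, 2).
Expanding along the first row: (0)(-5) − (4)(-3) + (5)(-4) = -8.
Nonzero ⇒ not coplanar.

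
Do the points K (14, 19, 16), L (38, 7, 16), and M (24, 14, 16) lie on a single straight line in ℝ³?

Yes

KL = (24, -12, 0), KM = (10, -5, 0).
KL × KM = (0, 0, 0).
The cross product vanishes, so the three points are collinear.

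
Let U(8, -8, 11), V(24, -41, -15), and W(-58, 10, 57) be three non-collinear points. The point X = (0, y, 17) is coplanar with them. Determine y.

A normal to the plane is n = UV × UW = (-1050, 980, -1890).
X lies in the plane iff n · UX = 0.
This gives (980)y + (4900) = 0, so y = -5.

-5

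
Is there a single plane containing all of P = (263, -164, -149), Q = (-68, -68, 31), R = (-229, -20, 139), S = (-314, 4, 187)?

No

The four points are coplanar iff the 3×3 determinant with rows PQ, PR, PS is zero.
Rows: (-331, 96, 180), (-492, 144, 288), (-577, 168, 336).
Expanding along the first row: (-331)(0) − (96)(864) + (180)(432) = -5184.
Nonzero ⇒ not coplanar.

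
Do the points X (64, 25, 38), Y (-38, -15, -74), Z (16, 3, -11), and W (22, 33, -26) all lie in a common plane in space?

The four points are coplanar iff the 3×3 determinant with rows XY, XZ, XW is zero.
Rows: (-102, -40, -112), (-48, -22, -49), (-42, 8, -64).
Expanding along the first row: (-102)(1800) − (-40)(1014) + (-112)(-1308) = 3456.
Nonzero ⇒ not coplanar.

No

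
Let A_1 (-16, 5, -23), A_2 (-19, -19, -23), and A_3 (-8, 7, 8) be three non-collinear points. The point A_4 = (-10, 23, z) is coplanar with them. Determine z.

A normal to the plane is n = A_1A_2 × A_1A_3 = (-744, 93, 186).
A_4 lies in the plane iff n · A_1A_4 = 0.
This gives (186)z + (1488) = 0, so z = -8.

-8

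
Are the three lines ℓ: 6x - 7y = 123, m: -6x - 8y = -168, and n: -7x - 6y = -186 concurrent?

Yes

Lines aᵢx + bᵢy = cᵢ with pairwise distinct directions are concurrent exactly when det[aᵢ bᵢ cᵢ] = 0.
Here the determinant is 0.
It vanishes, so the lines are concurrent at (24, 3).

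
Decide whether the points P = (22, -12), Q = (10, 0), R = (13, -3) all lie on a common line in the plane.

PQ = (-12, 12), PR = (-9, 9).
det[PQ; PR] = (-12)(9) − (12)(-9) = 0.
The determinant is zero, so the points are collinear.

Yes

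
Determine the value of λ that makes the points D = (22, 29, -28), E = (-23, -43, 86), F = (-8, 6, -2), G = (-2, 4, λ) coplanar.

6

The points are coplanar iff DE · (DF × DG) = 0.
Expanding, this is linear in λ: (-1125)λ + (6750) = 0.
So λ = 6.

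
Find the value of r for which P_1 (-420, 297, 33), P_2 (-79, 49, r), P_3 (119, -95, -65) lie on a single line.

Direction P_1P_3 = (539, -392, -98). From the x-coordinate of P_2, the parameter along the line is τ = (-79 − (-420))/539 = 31/49.
Then r = 33 + 31/49·(-98) = -29.

-29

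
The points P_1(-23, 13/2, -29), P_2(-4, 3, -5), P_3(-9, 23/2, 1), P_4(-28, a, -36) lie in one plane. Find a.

7

Normal to plane P_1P_2P_3: n = (-225, -234, 144); plane equation n·P = -522.
Requiring n·P_4 = -522: (-234)a + (1116) = -522.
So a = 7.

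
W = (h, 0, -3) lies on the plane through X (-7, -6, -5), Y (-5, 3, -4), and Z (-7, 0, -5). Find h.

A normal to the plane is n = XY × XZ = (-6, 0, 12).
W lies in the plane iff n · XW = 0.
This gives (-6)h + (-18) = 0, so h = -3.

-3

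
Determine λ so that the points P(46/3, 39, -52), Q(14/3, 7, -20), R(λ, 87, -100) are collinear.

Direction PQ = (-32/3, -32, 32). From the y-coordinate of R, the parameter along the line is τ = (87 − 39)/(-32) = -3/2.
Then λ = 46/3 + (-3/2)·(-32/3) = 94/3.

94/3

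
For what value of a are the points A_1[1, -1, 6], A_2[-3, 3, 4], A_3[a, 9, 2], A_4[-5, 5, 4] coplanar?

-9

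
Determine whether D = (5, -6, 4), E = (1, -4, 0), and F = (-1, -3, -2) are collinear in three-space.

DE = (-4, 2, -4), DF = (-6, 3, -6).
Each component of DF is 3/2 times the corresponding component of DE, so DF = 3/2·DE and the points are collinear.

Yes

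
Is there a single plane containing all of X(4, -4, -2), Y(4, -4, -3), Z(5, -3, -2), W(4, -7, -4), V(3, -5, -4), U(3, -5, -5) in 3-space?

No

The plane through X, Y, Z has normal n = XY × XZ = (1, -1, 0) and equation n·P = 8.
Checking the remaining points: n·W = 11, n·V = 8, n·U = 8.
Since n·W = 11 ≠ 8, W is off the plane and the points are not all coplanar.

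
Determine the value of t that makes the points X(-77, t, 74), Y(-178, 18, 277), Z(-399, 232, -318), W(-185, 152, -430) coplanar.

8

Coplanarity ⇔ det[XY; XZ; XW] = 0.
Expanding, this is linear in t: (152082)t + (-1216656) = 0.
So t = 8.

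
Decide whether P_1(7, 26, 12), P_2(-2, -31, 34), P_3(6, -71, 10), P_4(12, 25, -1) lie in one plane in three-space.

A normal to the plane through P_1, P_2, P_3 is n = P_1P_2 × P_1P_3 = (2248, -40, 816).
The plane has equation n·P = 24488. For P_4: n·P_4 = 25160.
25160 ≠ 24488, so P_4 is off the plane.

No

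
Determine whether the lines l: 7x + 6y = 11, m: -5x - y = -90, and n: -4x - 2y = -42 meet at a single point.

Lines aᵢx + bᵢy = cᵢ with pairwise distinct directions are concurrent exactly when det[aᵢ bᵢ cᵢ] = 0.
Here the determinant is 0.
It vanishes, so the lines are concurrent at (23, -25).

Yes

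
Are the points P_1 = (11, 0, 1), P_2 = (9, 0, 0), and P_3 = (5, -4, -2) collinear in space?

No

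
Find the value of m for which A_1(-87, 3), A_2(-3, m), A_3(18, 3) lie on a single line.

3

Collinearity: (A_2 − A_1) must be parallel to (A_3 − A_1) = (105, 0).
Cross-multiplying the components: (m − 3)·(105) = (84)·(0).
Solving gives m = 3.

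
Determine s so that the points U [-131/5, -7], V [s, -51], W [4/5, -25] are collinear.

The three points are collinear iff det[UV; UW] = 0.
This determinant is linear in s: (-18)s + (3582/5) = 0, so s = 199/5.

199/5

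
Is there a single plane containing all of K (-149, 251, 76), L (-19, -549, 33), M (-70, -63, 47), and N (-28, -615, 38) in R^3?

Yes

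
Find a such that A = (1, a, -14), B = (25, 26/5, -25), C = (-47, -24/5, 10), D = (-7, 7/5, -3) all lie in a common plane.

9/5

The points are coplanar iff AB · (AC × AD) = 0.
Expanding, this is linear in a: (-464)a + (4176/5) = 0.
So a = 9/5.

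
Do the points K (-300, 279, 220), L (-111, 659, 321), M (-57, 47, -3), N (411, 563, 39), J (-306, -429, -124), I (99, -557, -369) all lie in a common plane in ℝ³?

Yes

The plane through K, L, M has normal n = KL × KM = (-61308, 66690, -136188) and equation n·P = 7037550.
Checking the remaining points: n·N = 7037550, n·J = 7037550, n·I = 7037550.
All equal 7037550, so all 6 points lie in one plane.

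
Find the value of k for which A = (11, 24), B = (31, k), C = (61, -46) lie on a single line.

The three points are collinear iff det[AB; AC] = 0.
This determinant is linear in k: (-50)k + (-200) = 0, so k = -4.

-4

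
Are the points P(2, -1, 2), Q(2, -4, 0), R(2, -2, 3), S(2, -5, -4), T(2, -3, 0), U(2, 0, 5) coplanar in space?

Yes

The plane through P, Q, R has normal n = PQ × PR = (-5, 0, 0) and equation n·X = -10.
Checking the remaining points: n·S = -10, n·T = -10, n·U = -10.
All equal -10, so all 6 points lie in one plane.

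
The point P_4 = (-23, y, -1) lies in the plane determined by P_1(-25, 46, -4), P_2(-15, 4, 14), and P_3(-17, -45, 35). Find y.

39

Coplanarity requires P_1P_2 · (P_1P_3 × P_1P_4) = 0.
P_1P_2 = (10, -42, 18), P_1P_3 = (8, -91, 39); the triple product is linear in y with coefficient -246 and constant term 9594.
Setting it to zero: y = 39.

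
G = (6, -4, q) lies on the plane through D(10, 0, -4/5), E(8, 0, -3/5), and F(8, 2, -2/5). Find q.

-4/5

The plane through D, E, F has equation −(2/5)x + (2/5)y − 4z = -4/5.
Substituting G: (-4)q + (-4) = -4/5, so q = -4/5.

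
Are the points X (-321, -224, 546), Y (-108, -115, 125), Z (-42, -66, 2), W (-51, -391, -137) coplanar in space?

Yes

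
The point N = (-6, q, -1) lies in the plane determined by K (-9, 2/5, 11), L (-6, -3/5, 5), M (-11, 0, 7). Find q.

A normal to the plane is n = KL × KM = (8/5, 24, -16/5).
N lies in the plane iff n · KN = 0.
This gives (24)q + (168/5) = 0, so q = -7/5.

-7/5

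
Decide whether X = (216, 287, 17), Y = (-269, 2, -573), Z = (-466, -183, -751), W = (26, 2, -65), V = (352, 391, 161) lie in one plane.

No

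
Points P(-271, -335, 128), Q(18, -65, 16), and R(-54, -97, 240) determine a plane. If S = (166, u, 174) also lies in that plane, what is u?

112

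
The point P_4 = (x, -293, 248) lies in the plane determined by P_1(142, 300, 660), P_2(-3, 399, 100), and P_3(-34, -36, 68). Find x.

The plane through P_1, P_2, P_3 has equation −246768x + 12720y + 66144z = 12429984.
Substituting P_4: (-246768)x + (12676752) = 12429984, so x = 1.

1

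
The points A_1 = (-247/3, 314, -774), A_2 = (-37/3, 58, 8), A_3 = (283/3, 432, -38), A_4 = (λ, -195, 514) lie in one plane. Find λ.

6

Coplanarity ⇔ det[A_1A_2; A_1A_3; A_1A_4] = 0.
Expanding, this is linear in λ: (-280692)λ + (1684152) = 0.
So λ = 6.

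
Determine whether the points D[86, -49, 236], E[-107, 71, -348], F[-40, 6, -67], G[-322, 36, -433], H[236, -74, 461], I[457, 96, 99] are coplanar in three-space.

Yes

The plane through D, E, F has normal n = DE × DF = (-4240, 15105, 4505) and equation n·P = -41605.
Checking the remaining points: n·G = -41605, n·H = -41605, n·I = -41605.
All equal -41605, so all 6 points lie in one plane.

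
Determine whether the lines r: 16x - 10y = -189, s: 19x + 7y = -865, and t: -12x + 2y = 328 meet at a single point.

Intersecting r and s: solving the 2×2 system gives (x, y) = (-9973/302, -10249/302).
Substitute into t: (-12)(-9973/302) + (2)(-10249/302) = 49589/151.
But t requires 328 ≠ 49589/151, so the three lines have no common point.

No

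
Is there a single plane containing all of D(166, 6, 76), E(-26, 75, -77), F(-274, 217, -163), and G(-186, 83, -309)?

Yes

With D as base: DE = (-192, 69, -153), DF = (-440, 211, -239), DG = (-352, 77, -385).
DF × DG = (-62832, -85272, 40392).
DE · (DF × DG) = 0.
The scalar triple product vanishes, so the four points are coplanar.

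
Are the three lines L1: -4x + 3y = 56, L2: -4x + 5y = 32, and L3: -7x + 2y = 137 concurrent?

Yes

Intersecting L1 and L2: solving the 2×2 system gives (x, y) = (-23, -12).
Substitute into L3: (-7)(-23) + (2)(-12) = 137.
This equals 137, so (-23, -12) lies on all three lines and they are concurrent.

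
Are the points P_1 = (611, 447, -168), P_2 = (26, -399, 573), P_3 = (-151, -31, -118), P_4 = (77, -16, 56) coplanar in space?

No

With P_1 as base: P_1P_2 = (-585, -846, 741), P_1P_3 = (-762, -478, 50), P_1P_4 = (-534, -463, 224).
P_1P_3 × P_1P_4 = (-83922, 143988, 97554).
P_1P_2 · (P_1P_3 × P_1P_4) = -431964.
Since -431964 ≠ 0, the four points are not coplanar.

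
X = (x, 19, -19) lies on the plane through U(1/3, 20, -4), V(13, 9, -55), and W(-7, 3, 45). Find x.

Coplanarity requires UV · (UW × UX) = 0.
UV = (38/3, -11, -51), UW = (-22/3, -17, 49); the triple product is linear in x with coefficient -1406 and constant term 15466/3.
Setting it to zero: x = 11/3.

11/3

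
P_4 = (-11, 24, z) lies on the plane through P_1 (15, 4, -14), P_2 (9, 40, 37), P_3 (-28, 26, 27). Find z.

20

Coplanarity requires P_1P_2 · (P_1P_3 × P_1P_4) = 0.
P_1P_2 = (-6, 36, 51), P_1P_3 = (-43, 22, 41); the triple product is linear in z with coefficient 1416 and constant term -28320.
Setting it to zero: z = 20.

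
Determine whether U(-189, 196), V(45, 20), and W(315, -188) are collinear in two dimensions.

UV = (234, -176), UW = (504, -384).
Twice the signed area of △UVW is (234)(-384) − (-176)(504) = -1152.
The area is nonzero, so the three points are not collinear.

No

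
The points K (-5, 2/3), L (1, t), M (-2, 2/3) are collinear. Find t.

Collinearity: (L − K) must be parallel to (M − K) = (3, 0).
Cross-multiplying the components: (t − 2/3)·(3) = (6)·(0).
Solving gives t = 2/3.

2/3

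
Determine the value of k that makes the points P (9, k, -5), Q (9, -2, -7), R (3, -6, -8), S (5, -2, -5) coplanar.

0

Coplanarity ⇔ det[PQ; PR; PS] = 0.
Expanding, this is linear in k: (-16)k + (0) = 0.
So k = 0.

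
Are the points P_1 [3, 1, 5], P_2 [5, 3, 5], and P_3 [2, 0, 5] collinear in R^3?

Yes

P_1P_2 = (2, 2, 0), P_1P_3 = (-1, -1, 0).
P_1P_2 × P_1P_3 = (0, 0, 0).
The cross product vanishes, so the three points are collinear.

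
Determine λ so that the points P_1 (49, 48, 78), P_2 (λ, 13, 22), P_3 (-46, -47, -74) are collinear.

14

Direction P_1P_3 = (-95, -95, -152). From the y-coordinate of P_2, the parameter along the line is τ = (13 − 48)/(-95) = 7/19.
Then λ = 49 + 7/19·(-95) = 14.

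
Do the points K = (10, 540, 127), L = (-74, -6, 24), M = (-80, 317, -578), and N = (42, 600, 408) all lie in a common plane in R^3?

With K as base: KL = (-84, -546, -103), KM = (-90, -223, -705), KN = (32, 60, 281).
KM × KN = (-20363, 2730, 1736).
KL · (KM × KN) = 41104.
Since 41104 ≠ 0, the four points are not coplanar.

No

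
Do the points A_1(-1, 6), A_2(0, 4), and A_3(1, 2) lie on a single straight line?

A_1A_2 = (1, -2), A_1A_3 = (2, -4).
Twice the signed area of △A_1A_2A_3 is (1)(-4) − (-2)(2) = 0.
The triangle is degenerate (zero area), so the points are collinear.

Yes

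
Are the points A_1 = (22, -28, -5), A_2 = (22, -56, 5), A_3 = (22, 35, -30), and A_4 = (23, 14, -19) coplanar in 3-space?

The four points are coplanar iff the 3×3 determinant with rows A_1A_2, A_1A_3, A_1A_4 is zero.
Rows: (0, -28, 10), (0, 63, -25), (1, 42, -14).
Expanding along the first row: (0)(168) − (-28)(25) + (10)(-63) = 70.
Nonzero ⇒ not coplanar.

No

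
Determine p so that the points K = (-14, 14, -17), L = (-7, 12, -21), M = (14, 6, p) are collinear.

-33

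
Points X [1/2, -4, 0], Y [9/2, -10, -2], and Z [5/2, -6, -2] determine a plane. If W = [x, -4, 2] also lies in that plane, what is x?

Coplanarity requires XY · (XZ × XW) = 0.
XY = (4, -6, -2), XZ = (2, -2, -2); the triple product is linear in x with coefficient 8 and constant term 4.
Setting it to zero: x = -1/2.

-1/2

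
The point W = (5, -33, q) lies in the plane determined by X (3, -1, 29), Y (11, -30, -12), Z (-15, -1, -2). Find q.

-28

Coplanarity requires XY · (XZ × XW) = 0.
XY = (8, -29, -41), XZ = (-18, 0, -31); the triple product is linear in q with coefficient -522 and constant term -14616.
Setting it to zero: q = -28.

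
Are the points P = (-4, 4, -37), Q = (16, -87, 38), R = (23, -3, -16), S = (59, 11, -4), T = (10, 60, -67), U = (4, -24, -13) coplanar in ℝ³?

The plane through P, Q, R has normal n = PQ × PR = (-1386, 1605, 2317) and equation n·X = -73765.
Checking the remaining points: n·S = -73387, n·T = -72799, n·U = -74185.
Since n·S = -73387 ≠ -73765, S is off the plane and the points are not all coplanar.

No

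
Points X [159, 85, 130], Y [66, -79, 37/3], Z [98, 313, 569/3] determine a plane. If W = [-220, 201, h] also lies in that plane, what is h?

-89/3

A normal to the plane is n = XY × XZ = (51128/3, 38180/3, -31208).
W lies in the plane iff n · XW = 0.
This gives (-31208)h + (-2777512/3) = 0, so h = -89/3.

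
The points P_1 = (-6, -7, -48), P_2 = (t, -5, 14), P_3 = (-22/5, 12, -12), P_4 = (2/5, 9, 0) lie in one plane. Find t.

Normal to plane P_1P_3P_4: n = (336, 768/5, -96); plane equation n·P = 7584/5.
Requiring n·P_2 = 7584/5: (336)t + (-2112) = 7584/5.
So t = 54/5.

54/5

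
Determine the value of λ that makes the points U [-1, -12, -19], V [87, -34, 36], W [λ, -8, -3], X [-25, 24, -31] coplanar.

23

Normal to plane UVX: n = (-1716, -264, 2640); plane equation n·P = -45276.
Requiring n·W = -45276: (-1716)λ + (-5808) = -45276.
So λ = 23.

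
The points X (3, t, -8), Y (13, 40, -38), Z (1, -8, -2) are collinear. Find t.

0

Collinearity requires XY × XZ = 0; each component is linear in t.
The x-component gives (-36)t + (0) = 0, so t = 0.
The remaining components then also vanish.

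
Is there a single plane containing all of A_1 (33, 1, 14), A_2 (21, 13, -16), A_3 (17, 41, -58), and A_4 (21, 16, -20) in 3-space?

Yes

The four points are coplanar iff the 3×3 determinant with rows A_1A_2, A_1A_3, A_1A_4 is zero.
Rows: (-12, 12, -30), (-16, 40, -72), (-12, 15, -34).
Expanding along the first row: (-12)(-280) − (12)(-320) + (-30)(240) = 0.
Zero determinant ⇒ coplanar.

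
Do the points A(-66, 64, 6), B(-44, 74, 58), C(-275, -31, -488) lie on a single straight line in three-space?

Yes

AB = (22, 10, 52), AC = (-209, -95, -494).
AB × AC = (0, 0, 0).
The cross product vanishes, so the three points are collinear.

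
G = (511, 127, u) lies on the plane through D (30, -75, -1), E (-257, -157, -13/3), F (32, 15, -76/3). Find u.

-13

Coplanarity requires DE · (DF × DG) = 0.
DE = (-287, -82, -10/3), DF = (2, 90, -73/3); the triple product is linear in u with coefficient -25666 and constant term -333658.
Setting it to zero: u = -13.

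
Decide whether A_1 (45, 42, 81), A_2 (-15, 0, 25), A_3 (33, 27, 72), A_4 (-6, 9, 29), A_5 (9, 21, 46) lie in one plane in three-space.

No

The plane through A_1, A_2, A_3 has normal n = A_1A_2 × A_1A_3 = (-462, 132, 396) and equation n·P = 16830.
Checking the remaining points: n·A_4 = 15444, n·A_5 = 16830.
Since n·A_4 = 15444 ≠ 16830, A_4 is off the plane and the points are not all coplanar.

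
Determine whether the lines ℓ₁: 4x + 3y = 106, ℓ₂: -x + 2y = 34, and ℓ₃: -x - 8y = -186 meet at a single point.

Yes

Intersecting ℓ₁ and ℓ₂: solving the 2×2 system gives (x, y) = (10, 22).
Substitute into ℓ₃: (-1)(10) + (-8)(22) = -186.
This equals -186, so (10, 22) lies on all three lines and they are concurrent.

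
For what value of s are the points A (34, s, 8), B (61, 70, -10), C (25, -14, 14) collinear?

7

Direction BC = (-36, -84, 24). From the x-coordinate of A, the parameter along the line is τ = (34 − 61)/(-36) = 3/4.
Then s = 70 + 3/4·(-84) = 7.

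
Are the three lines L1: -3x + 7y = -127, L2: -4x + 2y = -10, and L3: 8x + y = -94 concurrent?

No

The three lines meet at one point iff the augmented coefficient matrix [aᵢ bᵢ cᵢ] has rank < 3, i.e. its determinant vanishes.
Here the determinant is -118.
Nonzero, so no common point exists.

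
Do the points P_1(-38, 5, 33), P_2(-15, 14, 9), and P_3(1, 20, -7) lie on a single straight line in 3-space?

No

P_1P_2 = (23, 9, -24), P_1P_3 = (39, 15, -40).
Comparing components 3 and 1: (-24)(39) − (23)(-40) = -16 ≠ 0, so P_1P_2 and P_1P_3 are not parallel and the points are not collinear.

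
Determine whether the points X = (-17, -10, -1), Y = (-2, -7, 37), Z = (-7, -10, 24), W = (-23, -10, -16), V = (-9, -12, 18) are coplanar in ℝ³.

No

The plane through X, Y, Z has normal n = XY × XZ = (75, 5, -30) and equation n·P = -1295.
Checking the remaining points: n·W = -1295, n·V = -1275.
Since n·V = -1275 ≠ -1295, V is off the plane and the points are not all coplanar.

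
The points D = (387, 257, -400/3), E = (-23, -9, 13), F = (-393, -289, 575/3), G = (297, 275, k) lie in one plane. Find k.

Normal to plane DEF: n = (-6552, 19110, 16380); plane equation n·P = 191646.
Requiring n·G = 191646: (16380)k + (3309306) = 191646.
So k = -571/3.

-571/3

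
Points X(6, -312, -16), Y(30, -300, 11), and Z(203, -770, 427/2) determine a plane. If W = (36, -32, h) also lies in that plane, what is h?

14

The plane through X, Y, Z has equation 15120x − 189y − 13356z = 363384.
Substituting W: (-13356)h + (550368) = 363384, so h = 14.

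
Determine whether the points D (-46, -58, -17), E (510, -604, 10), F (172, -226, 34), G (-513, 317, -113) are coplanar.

A normal to the plane through D, E, F is n = DE × DF = (-23310, -22470, 25620).
The plane has equation n·P = 1939980. For G: n·G = 1939980.
Equal, so G lies in the plane and all four are coplanar.

Yes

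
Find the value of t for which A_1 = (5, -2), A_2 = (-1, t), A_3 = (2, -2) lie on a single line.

Collinearity: (A_2 − A_1) must be parallel to (A_3 − A_1) = (-3, 0).
Cross-multiplying the components: (t − (-2))·(-3) = (-6)·(0).
Solving gives t = -2.

-2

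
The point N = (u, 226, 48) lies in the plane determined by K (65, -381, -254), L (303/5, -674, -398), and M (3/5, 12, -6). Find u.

A normal to the plane is n = KL × KM = (-16072, 51824/5, -102992/5).
N lies in the plane iff n · KN = 0.
This gives (-16072)u + (5576984/5) = 0, so u = 347/5.

347/5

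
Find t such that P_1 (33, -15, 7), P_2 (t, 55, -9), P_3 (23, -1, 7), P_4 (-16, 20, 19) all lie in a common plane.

15

Normal to plane P_1P_3P_4: n = (168, 120, 336); plane equation n·P = 6096.
Requiring n·P_2 = 6096: (168)t + (3576) = 6096.
So t = 15.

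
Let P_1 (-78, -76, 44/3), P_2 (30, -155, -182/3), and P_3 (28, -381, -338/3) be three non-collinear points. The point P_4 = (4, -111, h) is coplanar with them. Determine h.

The plane through P_1, P_2, P_3 has equation −(38752/3)x + (17300/3)y − 24566z = 208984.
Substituting P_4: (-24566)h + (-2075308/3) = 208984, so h = -110/3.

-110/3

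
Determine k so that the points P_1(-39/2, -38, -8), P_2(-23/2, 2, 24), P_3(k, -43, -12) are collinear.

Direction P_1P_2 = (8, 40, 32). From the y-coordinate of P_3, the parameter along the line is τ = (-43 − (-38))/40 = -1/8.
Then k = (-39/2) + (-1/8)·(8) = -41/2.

-41/2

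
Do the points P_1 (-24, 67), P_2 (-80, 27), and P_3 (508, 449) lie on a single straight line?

P_1P_2 = (-56, -40), P_1P_3 = (532, 382).
det[P_1P_2; P_1P_3] = (-56)(382) − (-40)(532) = -112.
The determinant is nonzero, so they are not collinear.

No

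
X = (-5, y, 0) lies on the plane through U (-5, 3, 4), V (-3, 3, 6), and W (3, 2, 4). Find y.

5/2

The plane through U, V, W has equation 2x + 16y − 2z = 30.
Substituting X: (16)y + (-10) = 30, so y = 5/2.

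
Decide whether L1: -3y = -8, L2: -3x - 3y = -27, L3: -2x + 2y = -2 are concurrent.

Intersecting L1 and L2: solving the 2×2 system gives (x, y) = (19/3, 8/3).
Substitute into L3: (-2)(19/3) + (2)(8/3) = -22/3.
But L3 requires -2 ≠ -22/3, so the three lines have no common point.

No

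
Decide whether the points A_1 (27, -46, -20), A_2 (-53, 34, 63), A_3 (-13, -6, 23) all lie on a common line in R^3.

A_1A_2 = (-80, 80, 83), A_1A_3 = (-40, 40, 43).
A_1A_2 × A_1A_3 = (120, 120, 0).
The cross product is nonzero, so the points do not lie on one line.

No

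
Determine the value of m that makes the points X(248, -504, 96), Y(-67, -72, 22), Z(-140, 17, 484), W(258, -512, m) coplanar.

Coplanarity ⇔ det[XY; XZ; XW] = 0.
Expanding, this is linear in m: (3501)m + (518148) = 0.
So m = -148.

-148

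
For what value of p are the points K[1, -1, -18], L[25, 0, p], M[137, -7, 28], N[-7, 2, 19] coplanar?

21

Normal to plane KMN: n = (-360, -5400, 360); plane equation n·P = -1440.
Requiring n·L = -1440: (360)p + (-9000) = -1440.
So p = 21.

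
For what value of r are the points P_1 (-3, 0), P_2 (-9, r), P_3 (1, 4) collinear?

-6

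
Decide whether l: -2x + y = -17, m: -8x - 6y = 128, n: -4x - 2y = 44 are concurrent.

The three lines meet at one point iff the augmented coefficient matrix [aᵢ bᵢ cᵢ] has rank < 3, i.e. its determinant vanishes.
Here the determinant is -8.
Nonzero, so no common point exists.

No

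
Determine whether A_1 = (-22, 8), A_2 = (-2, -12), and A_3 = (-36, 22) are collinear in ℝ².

Yes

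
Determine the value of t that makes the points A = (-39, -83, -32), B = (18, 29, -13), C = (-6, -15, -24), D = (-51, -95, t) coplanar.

Normal to plane ABC: n = (-396, 171, 180); plane equation n·P = -4509.
Requiring n·D = -4509: (180)t + (3951) = -4509.
So t = -47.

-47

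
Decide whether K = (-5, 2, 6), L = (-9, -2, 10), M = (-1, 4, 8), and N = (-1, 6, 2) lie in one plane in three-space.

Yes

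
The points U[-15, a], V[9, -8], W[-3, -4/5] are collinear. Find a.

32/5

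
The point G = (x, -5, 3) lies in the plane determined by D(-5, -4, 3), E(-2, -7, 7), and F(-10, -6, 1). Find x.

-6

Coplanarity requires DE · (DF × DG) = 0.
DE = (3, -3, 4), DF = (-5, -2, -2); the triple product is linear in x with coefficient 14 and constant term 84.
Setting it to zero: x = -6.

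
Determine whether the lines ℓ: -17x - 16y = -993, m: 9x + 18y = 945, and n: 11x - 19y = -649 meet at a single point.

Yes

The three lines meet at one point iff the augmented coefficient matrix [aᵢ bᵢ cᵢ] has rank < 3, i.e. its determinant vanishes.
Here the determinant is 0.
It vanishes, so the lines are concurrent at (17, 44).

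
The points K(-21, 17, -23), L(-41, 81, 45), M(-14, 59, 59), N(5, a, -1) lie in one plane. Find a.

1

Normal to plane KLM: n = (2392, 2116, -1288); plane equation n·P = 15364.
Requiring n·N = 15364: (2116)a + (13248) = 15364.
So a = 1.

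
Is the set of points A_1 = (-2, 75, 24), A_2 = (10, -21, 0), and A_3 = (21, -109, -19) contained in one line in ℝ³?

No

A_1A_2 = (12, -96, -24), A_1A_3 = (23, -184, -43).
A_1A_2 × A_1A_3 = (-288, -36, 0).
The cross product is nonzero, so the points do not lie on one line.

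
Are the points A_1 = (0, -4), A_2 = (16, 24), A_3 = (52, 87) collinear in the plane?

A_1A_2 = (16, 28), A_1A_3 = (52, 91).
Twice the signed area of △A_1A_2A_3 is (16)(91) − (28)(52) = 0.
The triangle is degenerate (zero area), so the points are collinear.

Yes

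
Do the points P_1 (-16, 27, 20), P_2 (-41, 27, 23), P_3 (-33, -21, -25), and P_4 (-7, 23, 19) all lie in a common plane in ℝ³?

The four points are coplanar iff the 3×3 determinant with rows P_1P_2, P_1P_3, P_1P_4 is zero.
Rows: (-25, 0, 3), (-17, -48, -45), (9, -4, -1).
Expanding along the first row: (-25)(-132) − (0)(422) + (3)(500) = 4800.
Nonzero ⇒ not coplanar.

No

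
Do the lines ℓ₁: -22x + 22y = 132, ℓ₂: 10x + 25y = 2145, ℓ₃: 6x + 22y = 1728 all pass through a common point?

Yes

Intersecting ℓ₁ and ℓ₂: solving the 2×2 system gives (x, y) = (57, 63).
Substitute into ℓ₃: (6)(57) + (22)(63) = 1728.
This equals 1728, so (57, 63) lies on all three lines and they are concurrent.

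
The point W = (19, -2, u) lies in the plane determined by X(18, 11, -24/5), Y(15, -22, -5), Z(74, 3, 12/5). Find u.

-23/5

Coplanarity requires XY · (XZ × XW) = 0.
XY = (-3, -33, -1/5), XZ = (56, -8, 36/5); the triple product is linear in u with coefficient 1872 and constant term 43056/5.
Setting it to zero: u = -23/5.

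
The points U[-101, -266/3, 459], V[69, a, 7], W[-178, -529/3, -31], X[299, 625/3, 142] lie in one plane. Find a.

20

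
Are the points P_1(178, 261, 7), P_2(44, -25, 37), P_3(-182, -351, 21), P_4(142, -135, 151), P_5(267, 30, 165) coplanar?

No

The plane through P_1, P_2, P_3 has normal n = P_1P_2 × P_1P_3 = (14356, -8924, -20952) and equation n·P = 79540.
Checking the remaining points: n·P_4 = 79540, n·P_5 = 108252.
Since n·P_5 = 108252 ≠ 79540, P_5 is off the plane and the points are not all coplanar.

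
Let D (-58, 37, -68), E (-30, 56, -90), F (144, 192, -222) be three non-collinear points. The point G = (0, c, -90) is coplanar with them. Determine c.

166

Coplanarity requires DE · (DF × DG) = 0.
DE = (28, 19, -22), DF = (202, 155, -154); the triple product is linear in c with coefficient -132 and constant term 21912.
Setting it to zero: c = 166.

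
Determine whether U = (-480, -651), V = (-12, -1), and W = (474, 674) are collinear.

Yes

UV = (468, 650), UW = (954, 1325).
Checking proportionality: UW = 53/26·UV, so the vectors are parallel and the points are collinear.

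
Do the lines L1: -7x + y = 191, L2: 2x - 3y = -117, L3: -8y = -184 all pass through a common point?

Yes

Intersecting L1 and L2: solving the 2×2 system gives (x, y) = (-24, 23).
Substitute into L3: (0)(-24) + (-8)(23) = -184.
This equals -184, so (-24, 23) lies on all three lines and they are concurrent.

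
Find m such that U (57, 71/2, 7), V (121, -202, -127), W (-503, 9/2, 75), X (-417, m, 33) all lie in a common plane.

-51

The points are coplanar iff UV · (UW × UX) = 0.
Expanding, this is linear in m: (70688)m + (3605088) = 0.
So m = -51.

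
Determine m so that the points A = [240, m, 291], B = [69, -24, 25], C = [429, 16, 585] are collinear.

Collinearity requires AB × AC = 0; each component is linear in m.
The x-component gives (-560)m + (-2800) = 0, so m = -5.
The remaining components then also vanish.

-5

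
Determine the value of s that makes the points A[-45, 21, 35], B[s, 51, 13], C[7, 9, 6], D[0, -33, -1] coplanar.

14

Coplanarity ⇔ det[AB; AC; AD] = 0.
Expanding, this is linear in s: (-1134)s + (15876) = 0.
So s = 14.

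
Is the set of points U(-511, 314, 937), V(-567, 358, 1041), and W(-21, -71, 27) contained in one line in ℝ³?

UV = (-56, 44, 104), UW = (490, -385, -910).
UV × UW = (0, 0, 0).
The cross product vanishes, so the three points are collinear.

Yes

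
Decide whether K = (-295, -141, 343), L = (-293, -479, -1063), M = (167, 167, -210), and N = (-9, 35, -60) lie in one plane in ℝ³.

Yes

With K as base: KL = (2, -338, -1406), KM = (462, 308, -553), KN = (286, 176, -403).
KM × KN = (-26796, 28028, -6776).
KL · (KM × KN) = 0.
The scalar triple product vanishes, so the four points are coplanar.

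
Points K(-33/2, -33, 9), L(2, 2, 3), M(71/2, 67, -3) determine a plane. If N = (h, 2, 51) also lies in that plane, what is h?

-6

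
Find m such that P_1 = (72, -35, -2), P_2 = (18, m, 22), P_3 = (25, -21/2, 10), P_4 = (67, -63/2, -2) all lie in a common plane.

Coplanarity ⇔ det[P_1P_2; P_1P_3; P_1P_4] = 0.
Expanding, this is linear in m: (-60)m + (-840) = 0.
So m = -14.

-14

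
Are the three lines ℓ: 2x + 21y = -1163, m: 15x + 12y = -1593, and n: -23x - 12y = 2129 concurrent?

Yes

Intersecting ℓ and m: solving the 2×2 system gives (x, y) = (-67, -49).
Substitute into n: (-23)(-67) + (-12)(-49) = 2129.
This equals 2129, so (-67, -49) lies on all three lines and they are concurrent.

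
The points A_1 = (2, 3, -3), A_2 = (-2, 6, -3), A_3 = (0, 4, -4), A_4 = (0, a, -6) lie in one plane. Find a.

Normal to plane A_1A_2A_3: n = (-3, -4, 2); plane equation n·P = -24.
Requiring n·A_4 = -24: (-4)a + (-12) = -24.
So a = 3.

3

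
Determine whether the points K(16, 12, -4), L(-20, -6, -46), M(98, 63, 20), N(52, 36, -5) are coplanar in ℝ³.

Yes

A normal to the plane through K, L, M is n = KL × KM = (1710, -2580, -360).
The plane has equation n·P = -2160. For N: n·N = -2160.
Equal, so N lies in the plane and all four are coplanar.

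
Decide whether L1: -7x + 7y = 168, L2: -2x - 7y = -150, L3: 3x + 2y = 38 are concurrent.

Lines aᵢx + bᵢy = cᵢ with pairwise distinct directions are concurrent exactly when det[aᵢ bᵢ cᵢ] = 0.
Here the determinant is 0.
It vanishes, so the lines are concurrent at (-2, 22).

Yes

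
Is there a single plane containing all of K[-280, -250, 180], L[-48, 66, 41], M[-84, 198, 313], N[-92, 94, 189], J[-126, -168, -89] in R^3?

The plane through K, L, M has normal n = KL × KM = (104300, -58100, 42000) and equation n·P = -7119000.
Checking the remaining points: n·N = -7119000, n·J = -7119000.
All equal -7119000, so all 5 points lie in one plane.

Yes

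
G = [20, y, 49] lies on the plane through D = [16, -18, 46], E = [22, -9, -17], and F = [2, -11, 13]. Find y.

A normal to the plane is n = DE × DF = (144, 1080, 168).
G lies in the plane iff n · DG = 0.
This gives (1080)y + (20520) = 0, so y = -19.

-19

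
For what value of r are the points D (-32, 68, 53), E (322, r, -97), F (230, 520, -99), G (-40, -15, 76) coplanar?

470

The points are coplanar iff DE · (DF × DG) = 0.
Expanding, this is linear in r: (-4810)r + (2260700) = 0.
So r = 470.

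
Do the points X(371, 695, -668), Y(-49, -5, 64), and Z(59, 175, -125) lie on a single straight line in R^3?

No

XY = (-420, -700, 732), XZ = (-312, -520, 543).
Comparing components 2 and 3: (-700)(543) − (732)(-520) = 540 ≠ 0, so XY and XZ are not parallel and the points are not collinear.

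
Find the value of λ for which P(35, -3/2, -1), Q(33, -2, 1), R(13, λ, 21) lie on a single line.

Collinearity requires PQ × PR = 0; each component is linear in λ.
The x-component gives (-2)λ + (-14) = 0, so λ = -7.
The remaining components then also vanish.

-7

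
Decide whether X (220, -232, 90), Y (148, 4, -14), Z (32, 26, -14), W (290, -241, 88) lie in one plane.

The four points are coplanar iff the 3×3 determinant with rows XY, XZ, XW is zero.
Rows: (-72, 236, -104), (-188, 258, -104), (70, -9, -2).
Expanding along the first row: (-72)(-1452) − (236)(7656) + (-104)(-16368) = 0.
Zero determinant ⇒ coplanar.

Yes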